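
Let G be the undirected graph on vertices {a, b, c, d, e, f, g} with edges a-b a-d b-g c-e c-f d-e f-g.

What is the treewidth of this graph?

A width-2 tree decomposition is:
Bags: B1 = {b, f, g}  B2 = {a, b, f}  B3 = {a, d, f}  B4 = {d, e, f}  B5 = {c, e, f}
Tree: B1–B2, B2–B3, B3–B4, B4–B5
Each bag holds 3 vertices, so the decomposition has width 2, which upper-bounds the treewidth. For the lower bound, G contains the cycle f–g–b–a–d–e–c–f, so G is not a forest; only forests have treewidth ≤ 1, hence tw(G) ≥ 2. Therefore the treewidth is 2.

2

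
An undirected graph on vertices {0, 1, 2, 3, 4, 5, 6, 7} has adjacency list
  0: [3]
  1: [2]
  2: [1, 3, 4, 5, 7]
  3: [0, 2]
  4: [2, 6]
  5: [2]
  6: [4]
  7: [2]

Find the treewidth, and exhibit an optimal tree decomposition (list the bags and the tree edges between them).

Treewidth 1.
One optimal decomposition is:
Bags: B1 = {0, 3}  B2 = {2, 3}  B3 = {1, 2}  B4 = {2, 4}  B5 = {2, 5}  B6 = {4, 6}  B7 = {2, 7}
Tree: B1–B2, B2–B3, B3–B4, B3–B5, B4–B6, B2–B7

The largest bag has 2 vertices, giving width 1; this decomposition certifies tw(G) ≤ 1. Since G has at least one edge (e.g. 3–0), it is not an edgeless graph, so tw(G) ≥ 1. The upper and lower bounds meet at 1, so that is the treewidth.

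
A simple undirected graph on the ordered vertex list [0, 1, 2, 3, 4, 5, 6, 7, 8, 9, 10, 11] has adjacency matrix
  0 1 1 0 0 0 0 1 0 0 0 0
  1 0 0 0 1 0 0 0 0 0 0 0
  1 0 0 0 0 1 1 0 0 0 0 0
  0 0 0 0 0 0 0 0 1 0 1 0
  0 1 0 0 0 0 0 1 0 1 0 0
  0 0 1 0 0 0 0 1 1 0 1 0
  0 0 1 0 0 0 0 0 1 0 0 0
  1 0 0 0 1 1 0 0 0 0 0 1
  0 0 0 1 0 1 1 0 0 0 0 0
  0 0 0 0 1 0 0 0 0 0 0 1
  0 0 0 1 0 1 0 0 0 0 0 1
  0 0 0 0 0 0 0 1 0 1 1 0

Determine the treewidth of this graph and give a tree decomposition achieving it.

The largest bag has 4 vertices, giving width 3; this decomposition certifies tw(G) ≤ 3. For the lower bound: the 4 vertex sets {1,4,9}, {11}, {7}, {0,2,5,10} are disjoint, each induces a connected subgraph, and every pair is joined by at least one edge of G. Contracting each set to a single vertex therefore yields K_{4} as a minor, and since treewidth is minor-monotone, tw(G) ≥ tw(K_{4}) = 3. Hence tw(G) = 3 exactly.

Treewidth 3.
Bags: B1 = {1, 4, 9, 11}  B2 = {1, 4, 7, 11}  B3 = {0, 1, 7, 11}  B4 = {0, 7, 10, 11}  B5 = {0, 5, 7, 10}  B6 = {0, 2, 5, 10}  B7 = {2, 3, 5, 10}  B8 = {2, 3, 5, 8}  B9 = {2, 3, 6, 8}
Tree: B1–B2, B2–B3, B3–B4, B4–B5, B5–B6, B6–B7, B7–B8, B8–B9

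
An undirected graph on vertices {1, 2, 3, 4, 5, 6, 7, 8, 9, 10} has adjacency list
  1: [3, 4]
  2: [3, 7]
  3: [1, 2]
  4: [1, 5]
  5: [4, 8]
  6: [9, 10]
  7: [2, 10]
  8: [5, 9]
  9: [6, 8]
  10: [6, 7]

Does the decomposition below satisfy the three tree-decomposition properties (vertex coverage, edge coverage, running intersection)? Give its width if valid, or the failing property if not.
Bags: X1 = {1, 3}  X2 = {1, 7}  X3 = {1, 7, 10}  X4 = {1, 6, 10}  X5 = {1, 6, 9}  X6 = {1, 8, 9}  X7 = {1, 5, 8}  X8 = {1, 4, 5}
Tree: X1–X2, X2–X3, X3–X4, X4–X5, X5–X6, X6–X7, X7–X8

A tree decomposition must satisfy three properties: every vertex lies in some bag; for every edge, both endpoints lie together in some bag; and for every vertex, the bags containing it form a connected subtree. Here vertex 2 appears in no bag, so the decomposition is invalid.

No — vertex 2 appears in no bag.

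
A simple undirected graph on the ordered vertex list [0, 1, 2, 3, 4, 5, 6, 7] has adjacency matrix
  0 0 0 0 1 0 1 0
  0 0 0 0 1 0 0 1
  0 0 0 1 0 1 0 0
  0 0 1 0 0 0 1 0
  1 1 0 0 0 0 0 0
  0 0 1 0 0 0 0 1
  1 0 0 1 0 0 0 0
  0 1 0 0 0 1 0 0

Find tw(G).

2

A width-2 tree decomposition is:
Bags: B1 = {2, 3, 6}  B2 = {2, 5, 6}  B3 = {5, 6, 7}  B4 = {1, 6, 7}  B5 = {1, 4, 6}  B6 = {0, 4, 6}
Tree: B1–B2, B2–B3, B3–B4, B4–B5, B5–B6
The largest bag has 3 vertices, giving width 2; this decomposition certifies tw(G) ≤ 2. Since 6–3–2–5–7–1–4–0–6 is a cycle in G, G is not acyclic. Forests are exactly the graphs of treewidth ≤ 1, so tw(G) ≥ 2. Therefore the treewidth is 2.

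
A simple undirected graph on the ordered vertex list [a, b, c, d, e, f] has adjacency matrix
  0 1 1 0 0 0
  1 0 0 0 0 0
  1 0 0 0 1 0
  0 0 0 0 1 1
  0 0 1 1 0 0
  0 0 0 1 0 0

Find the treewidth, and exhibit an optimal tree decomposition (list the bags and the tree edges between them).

Each bag holds 2 vertices, so the decomposition has width 1, which upper-bounds the treewidth. Since G has at least one edge (e.g. f–d), it is not an edgeless graph, so tw(G) ≥ 1. Therefore the treewidth is 1.

Treewidth 1.
Bags: B1 = {d, f}  B2 = {d, e}  B3 = {c, e}  B4 = {a, c}  B5 = {a, b}
Tree: B1–B2, B2–B3, B3–B4, B4–B5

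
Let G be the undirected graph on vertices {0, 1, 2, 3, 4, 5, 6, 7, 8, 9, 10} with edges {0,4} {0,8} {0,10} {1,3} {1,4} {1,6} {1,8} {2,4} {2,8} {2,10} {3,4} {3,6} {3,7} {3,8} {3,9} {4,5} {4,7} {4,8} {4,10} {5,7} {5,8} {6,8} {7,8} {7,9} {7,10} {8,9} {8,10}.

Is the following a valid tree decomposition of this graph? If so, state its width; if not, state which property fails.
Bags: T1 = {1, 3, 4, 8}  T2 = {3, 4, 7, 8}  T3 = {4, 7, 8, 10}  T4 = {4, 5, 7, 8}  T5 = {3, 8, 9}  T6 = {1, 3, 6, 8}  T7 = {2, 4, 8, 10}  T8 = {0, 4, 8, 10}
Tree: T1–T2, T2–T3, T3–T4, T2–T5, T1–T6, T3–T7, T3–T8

A tree decomposition must satisfy three properties: every vertex lies in some bag; for every edge, both endpoints lie together in some bag; and for every vertex, the bags containing it form a connected subtree. Here edge (7,9) lies in no bag, so the decomposition is invalid.

No — edge (7,9) lies in no bag.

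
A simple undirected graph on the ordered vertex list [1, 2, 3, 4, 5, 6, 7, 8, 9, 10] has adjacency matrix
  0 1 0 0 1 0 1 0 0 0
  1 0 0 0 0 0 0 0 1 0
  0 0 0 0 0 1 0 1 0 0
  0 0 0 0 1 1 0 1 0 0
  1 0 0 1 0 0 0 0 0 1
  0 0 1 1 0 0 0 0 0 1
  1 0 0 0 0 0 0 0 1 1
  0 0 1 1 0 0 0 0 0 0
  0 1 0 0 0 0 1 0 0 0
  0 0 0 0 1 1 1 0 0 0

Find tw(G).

A width-2 tree decomposition is:
Bags: B1 = {2, 7, 9}  B2 = {1, 2, 7}  B3 = {1, 7, 10}  B4 = {1, 5, 10}  B5 = {5, 6, 10}  B6 = {4, 5, 6}  B7 = {3, 4, 6}  B8 = {3, 4, 8}
Tree: B1–B2, B2–B3, B3–B4, B4–B5, B5–B6, B6–B7, B7–B8
The largest bag has 3 vertices, giving width 2; this decomposition certifies tw(G) ≤ 2. Since 9–2–1–7–9 is a cycle in G, G is not acyclic. Forests are exactly the graphs of treewidth ≤ 1, so tw(G) ≥ 2. The upper and lower bounds meet at 2, so that is the treewidth.

2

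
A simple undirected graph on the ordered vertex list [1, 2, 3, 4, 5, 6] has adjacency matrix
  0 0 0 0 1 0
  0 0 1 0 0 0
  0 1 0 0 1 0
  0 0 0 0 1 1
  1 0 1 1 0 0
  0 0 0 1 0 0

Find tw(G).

1

A width-1 tree decomposition is:
Bags: B1 = {4, 5}  B2 = {4, 6}  B3 = {1, 5}  B4 = {3, 5}  B5 = {2, 3}
Tree: B1–B2, B1–B3, B3–B4, B4–B5
The largest bag has 2 vertices, giving width 1; this decomposition certifies tw(G) ≤ 1. Since G has at least one edge (e.g. 4–5), it is not an edgeless graph, so tw(G) ≥ 1. Combining the bounds, tw(G) = 1.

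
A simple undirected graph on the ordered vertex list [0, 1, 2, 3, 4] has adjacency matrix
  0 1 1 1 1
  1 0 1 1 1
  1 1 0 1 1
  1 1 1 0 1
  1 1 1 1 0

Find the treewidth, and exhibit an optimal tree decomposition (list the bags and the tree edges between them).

Treewidth 4.
Bags: B1 = {0, 1, 2, 3, 4}
Tree: (single bag)

A single bag containing all 5 vertices is trivially a valid decomposition of width 4. For the lower bound, the 5 vertices {0, 1, 2, 3, 4} are pairwise adjacent, and any tree decomposition puts a clique entirely inside one bag — forcing width ≥ 4. Hence tw(G) = 4 exactly.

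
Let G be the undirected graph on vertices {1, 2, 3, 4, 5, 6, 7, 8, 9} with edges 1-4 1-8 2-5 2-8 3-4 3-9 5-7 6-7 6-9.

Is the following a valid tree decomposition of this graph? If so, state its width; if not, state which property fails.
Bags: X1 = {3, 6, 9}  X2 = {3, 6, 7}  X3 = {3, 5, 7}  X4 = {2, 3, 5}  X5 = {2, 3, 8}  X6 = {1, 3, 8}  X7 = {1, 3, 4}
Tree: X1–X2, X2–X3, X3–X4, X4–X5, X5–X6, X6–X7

Every vertex of G appears in some bag (union = {1, 2, 3, 4, 5, 6, 7, 8, 9}); every edge is covered by a bag; and for each vertex v the set of bags containing v is connected in the bag tree. The decomposition is therefore valid. The largest bag has 3 vertices, so the width is 2.

Yes; width 2.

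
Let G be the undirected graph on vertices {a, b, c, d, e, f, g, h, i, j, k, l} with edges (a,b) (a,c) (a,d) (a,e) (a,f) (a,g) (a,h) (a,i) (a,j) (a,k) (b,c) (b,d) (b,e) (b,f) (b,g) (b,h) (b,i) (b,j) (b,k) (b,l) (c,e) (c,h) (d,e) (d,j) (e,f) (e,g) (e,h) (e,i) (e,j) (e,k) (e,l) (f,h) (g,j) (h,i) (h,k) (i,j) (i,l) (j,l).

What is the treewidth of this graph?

4

A width-4 tree decomposition is:
Bags: B1 = {a, b, c, e, h}  B2 = {a, b, e, h, i}  B3 = {a, b, e, f, h}  B4 = {a, b, e, h, k}  B5 = {a, b, e, i, j}  B6 = {a, b, e, g, j}  B7 = {a, b, d, e, j}  B8 = {b, e, i, j, l}
Tree: B1–B2, B2–B3, B1–B4, B2–B5, B5–B6, B5–B7, B5–B8
Each bag holds 5 vertices, so the decomposition has width 4, which upper-bounds the treewidth. On the other hand G contains the 5-clique {a, b, d, e, j}. A clique must lie in a single bag of any decomposition, so no decomposition can have width below 4. Combining the bounds, tw(G) = 4.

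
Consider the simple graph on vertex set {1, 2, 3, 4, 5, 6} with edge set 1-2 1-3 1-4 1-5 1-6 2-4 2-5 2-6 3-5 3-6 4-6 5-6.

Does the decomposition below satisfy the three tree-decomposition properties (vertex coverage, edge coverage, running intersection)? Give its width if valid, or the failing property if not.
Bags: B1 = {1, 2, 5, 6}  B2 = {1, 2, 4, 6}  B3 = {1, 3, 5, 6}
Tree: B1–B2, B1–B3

Yes; width 3.

Every vertex of G appears in some bag (union = {1, 2, 3, 4, 5, 6}); every edge is covered by a bag; and for each vertex v the set of bags containing v is connected in the bag tree. The decomposition is therefore valid. The largest bag has 4 vertices, so the width is 3.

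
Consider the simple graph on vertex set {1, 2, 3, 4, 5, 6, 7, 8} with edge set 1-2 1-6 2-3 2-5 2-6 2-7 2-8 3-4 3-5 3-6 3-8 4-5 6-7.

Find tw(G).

2

A width-2 tree decomposition is:
Bags: B1 = {2, 3, 8}  B2 = {2, 3, 6}  B3 = {1, 2, 6}  B4 = {2, 3, 5}  B5 = {3, 4, 5}  B6 = {2, 6, 7}
Tree: B1–B2, B2–B3, B1–B4, B4–B5, B2–B6
Every bag has size at most 3, so the width is 3 − 1 = 2 and tw(G) ≤ 2. For the lower bound, the 3 vertices {1, 2, 6} are pairwise adjacent, and any tree decomposition puts a clique entirely inside one bag — forcing width ≥ 2. Therefore the treewidth is 2.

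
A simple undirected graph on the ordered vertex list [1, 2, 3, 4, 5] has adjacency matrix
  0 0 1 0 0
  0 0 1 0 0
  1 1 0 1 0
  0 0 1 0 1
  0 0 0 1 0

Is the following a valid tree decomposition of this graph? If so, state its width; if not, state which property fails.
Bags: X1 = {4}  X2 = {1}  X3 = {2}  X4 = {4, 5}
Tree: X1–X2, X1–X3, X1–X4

A tree decomposition must satisfy three properties: every vertex lies in some bag; for every edge, both endpoints lie together in some bag; and for every vertex, the bags containing it form a connected subtree. Here vertex 3 appears in no bag, so the decomposition is invalid.

No — vertex 3 appears in no bag.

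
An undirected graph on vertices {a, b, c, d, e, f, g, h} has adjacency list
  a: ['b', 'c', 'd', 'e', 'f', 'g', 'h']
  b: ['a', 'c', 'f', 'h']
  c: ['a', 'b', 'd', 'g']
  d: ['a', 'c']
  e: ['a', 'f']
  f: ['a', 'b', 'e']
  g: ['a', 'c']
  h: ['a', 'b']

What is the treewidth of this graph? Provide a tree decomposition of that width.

Each bag holds 3 vertices, so the decomposition has width 2, which upper-bounds the treewidth. For the lower bound, the 3 vertices {a, c, d} are pairwise adjacent, and any tree decomposition puts a clique entirely inside one bag — forcing width ≥ 2. The upper and lower bounds meet at 2, so that is the treewidth.

Treewidth 2.
One optimal decomposition is:
Bags: B1 = {a, b, c}  B2 = {a, c, g}  B3 = {a, b, f}  B4 = {a, c, d}  B5 = {a, b, h}  B6 = {a, e, f}
Tree: B1–B2, B1–B3, B1–B4, B1–B5, B3–B6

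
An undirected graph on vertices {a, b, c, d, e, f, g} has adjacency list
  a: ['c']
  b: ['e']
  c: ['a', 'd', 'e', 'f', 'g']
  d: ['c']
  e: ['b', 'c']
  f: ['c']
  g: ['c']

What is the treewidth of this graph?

1

A width-1 tree decomposition is:
Bags: B1 = {c, d}  B2 = {c, e}  B3 = {c, g}  B4 = {b, e}  B5 = {c, f}  B6 = {a, c}
Tree: B1–B2, B2–B3, B2–B4, B3–B5, B3–B6
Each bag holds 2 vertices, so the decomposition has width 1, which upper-bounds the treewidth. Any graph with an edge has treewidth ≥ 1, and G has the edge c–d. Therefore the treewidth is 1.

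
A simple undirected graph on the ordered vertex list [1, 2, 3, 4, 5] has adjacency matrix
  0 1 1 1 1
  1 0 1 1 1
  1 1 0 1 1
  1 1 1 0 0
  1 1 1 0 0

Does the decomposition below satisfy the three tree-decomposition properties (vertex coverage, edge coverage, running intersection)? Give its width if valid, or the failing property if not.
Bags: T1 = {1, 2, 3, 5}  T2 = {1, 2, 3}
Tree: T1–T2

A tree decomposition must satisfy three properties: every vertex lies in some bag; for every edge, both endpoints lie together in some bag; and for every vertex, the bags containing it form a connected subtree. Here vertex 4 appears in no bag, so the decomposition is invalid.

No — vertex 4 appears in no bag.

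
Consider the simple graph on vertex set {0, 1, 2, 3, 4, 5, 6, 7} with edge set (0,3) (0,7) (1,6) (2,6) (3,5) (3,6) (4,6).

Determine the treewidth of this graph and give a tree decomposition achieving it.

Every bag has size at most 2, so the width is 2 − 1 = 1 and tw(G) ≤ 1. Any graph with an edge has treewidth ≥ 1, and G has the edge 4–6. The upper and lower bounds meet at 1, so that is the treewidth.

Treewidth 1.
Bags: B1 = {4, 6}  B2 = {2, 6}  B3 = {3, 6}  B4 = {0, 3}  B5 = {1, 6}  B6 = {0, 7}  B7 = {3, 5}
Tree: B1–B2, B2–B3, B3–B4, B2–B5, B4–B6, B3–B7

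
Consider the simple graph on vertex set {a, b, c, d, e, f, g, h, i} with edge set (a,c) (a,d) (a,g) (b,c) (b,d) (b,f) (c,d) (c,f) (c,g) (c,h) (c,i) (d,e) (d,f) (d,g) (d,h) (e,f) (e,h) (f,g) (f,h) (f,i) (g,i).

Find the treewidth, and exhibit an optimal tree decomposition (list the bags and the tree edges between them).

Treewidth 3.
Bags: B1 = {c, d, f, g}  B2 = {c, f, g, i}  B3 = {c, d, f, h}  B4 = {a, c, d, g}  B5 = {d, e, f, h}  B6 = {b, c, d, f}
Tree: B1–B2, B1–B3, B1–B4, B3–B5, B3–B6

Every bag has size at most 4, so the width is 4 − 1 = 3 and tw(G) ≤ 3. For the lower bound, the 4 vertices {a, c, d, g} are pairwise adjacent, and any tree decomposition puts a clique entirely inside one bag — forcing width ≥ 3. Hence tw(G) = 3 exactly.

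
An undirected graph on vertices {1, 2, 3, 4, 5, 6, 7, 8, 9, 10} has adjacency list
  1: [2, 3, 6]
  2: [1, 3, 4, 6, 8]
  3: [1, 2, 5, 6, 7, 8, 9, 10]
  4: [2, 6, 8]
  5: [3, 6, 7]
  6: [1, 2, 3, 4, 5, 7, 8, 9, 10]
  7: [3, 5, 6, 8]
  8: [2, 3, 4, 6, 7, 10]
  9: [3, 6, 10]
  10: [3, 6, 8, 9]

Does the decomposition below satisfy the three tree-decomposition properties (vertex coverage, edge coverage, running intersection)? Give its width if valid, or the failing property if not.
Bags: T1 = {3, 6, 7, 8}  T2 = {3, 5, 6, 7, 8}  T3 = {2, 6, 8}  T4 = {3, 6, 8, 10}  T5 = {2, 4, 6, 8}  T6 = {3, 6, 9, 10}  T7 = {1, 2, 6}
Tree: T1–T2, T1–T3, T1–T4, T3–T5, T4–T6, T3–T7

A tree decomposition must satisfy three properties: every vertex lies in some bag; for every edge, both endpoints lie together in some bag; and for every vertex, the bags containing it form a connected subtree. Here edge (3,2) lies in no bag, so the decomposition is invalid.

No — edge (3,2) lies in no bag.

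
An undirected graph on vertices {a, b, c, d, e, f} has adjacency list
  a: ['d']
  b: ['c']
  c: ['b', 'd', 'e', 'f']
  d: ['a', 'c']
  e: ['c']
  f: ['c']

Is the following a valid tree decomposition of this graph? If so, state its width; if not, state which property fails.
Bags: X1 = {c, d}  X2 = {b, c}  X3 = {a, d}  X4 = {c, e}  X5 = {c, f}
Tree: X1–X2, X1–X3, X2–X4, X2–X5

Yes; width 1.

Every vertex of G appears in some bag (union = {a, b, c, d, e, f}); every edge is covered by a bag; and for each vertex v the set of bags containing v is connected in the bag tree. The decomposition is therefore valid. The largest bag has 2 vertices, so the width is 1.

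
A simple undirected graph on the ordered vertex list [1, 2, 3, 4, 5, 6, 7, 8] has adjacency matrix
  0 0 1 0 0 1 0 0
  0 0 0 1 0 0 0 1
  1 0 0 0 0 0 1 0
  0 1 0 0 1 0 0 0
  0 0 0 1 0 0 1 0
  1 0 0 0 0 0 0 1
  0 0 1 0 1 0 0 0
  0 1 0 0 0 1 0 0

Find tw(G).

A width-2 tree decomposition is:
Bags: B1 = {4, 5, 7}  B2 = {3, 4, 7}  B3 = {1, 3, 4}  B4 = {1, 4, 6}  B5 = {4, 6, 8}  B6 = {2, 4, 8}
Tree: B1–B2, B2–B3, B3–B4, B4–B5, B5–B6
Each bag holds 3 vertices, so the decomposition has width 2, which upper-bounds the treewidth. For the lower bound, G contains the cycle 4–5–7–3–1–6–8–2–4, so G is not a forest; only forests have treewidth ≤ 1, hence tw(G) ≥ 2. The upper and lower bounds meet at 2, so that is the treewidth.

2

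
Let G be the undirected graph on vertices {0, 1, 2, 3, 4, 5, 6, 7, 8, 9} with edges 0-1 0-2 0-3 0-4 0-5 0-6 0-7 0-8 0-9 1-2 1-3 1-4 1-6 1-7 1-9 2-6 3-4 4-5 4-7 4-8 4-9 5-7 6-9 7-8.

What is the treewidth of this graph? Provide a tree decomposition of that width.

Treewidth 3.
One such decomposition:
Bags: B1 = {0, 1, 4, 9}  B2 = {0, 1, 3, 4}  B3 = {0, 1, 4, 7}  B4 = {0, 4, 5, 7}  B5 = {0, 4, 7, 8}  B6 = {0, 1, 6, 9}  B7 = {0, 1, 2, 6}
Tree: B1–B2, B1–B3, B3–B4, B3–B5, B1–B6, B6–B7

Each bag holds 4 vertices, so the decomposition has width 3, which upper-bounds the treewidth. For the lower bound, the 4 vertices {0, 4, 7, 8} are pairwise adjacent, and any tree decomposition puts a clique entirely inside one bag — forcing width ≥ 3. Hence tw(G) = 3 exactly.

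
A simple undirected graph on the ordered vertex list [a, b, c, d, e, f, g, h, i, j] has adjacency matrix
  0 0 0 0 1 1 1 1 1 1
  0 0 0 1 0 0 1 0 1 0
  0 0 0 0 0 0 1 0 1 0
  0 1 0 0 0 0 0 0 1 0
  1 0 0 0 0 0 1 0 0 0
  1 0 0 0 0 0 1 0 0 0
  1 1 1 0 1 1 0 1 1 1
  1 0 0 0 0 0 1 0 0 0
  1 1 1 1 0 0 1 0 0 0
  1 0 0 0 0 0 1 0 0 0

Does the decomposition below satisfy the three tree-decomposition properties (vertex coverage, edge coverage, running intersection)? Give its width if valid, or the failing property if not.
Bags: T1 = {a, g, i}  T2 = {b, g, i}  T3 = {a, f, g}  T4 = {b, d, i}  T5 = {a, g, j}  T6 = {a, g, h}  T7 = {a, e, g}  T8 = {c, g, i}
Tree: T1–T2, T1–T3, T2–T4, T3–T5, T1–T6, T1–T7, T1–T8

Yes; width 2.

Checking the three conditions: (i) the bags cover all of {a, b, c, d, e, f, g, h, i, j}; (ii) for each edge, some bag contains both endpoints; (iii) the bags containing any fixed vertex form a subtree. All hold, so the decomposition is valid with width 3 − 1 = 2.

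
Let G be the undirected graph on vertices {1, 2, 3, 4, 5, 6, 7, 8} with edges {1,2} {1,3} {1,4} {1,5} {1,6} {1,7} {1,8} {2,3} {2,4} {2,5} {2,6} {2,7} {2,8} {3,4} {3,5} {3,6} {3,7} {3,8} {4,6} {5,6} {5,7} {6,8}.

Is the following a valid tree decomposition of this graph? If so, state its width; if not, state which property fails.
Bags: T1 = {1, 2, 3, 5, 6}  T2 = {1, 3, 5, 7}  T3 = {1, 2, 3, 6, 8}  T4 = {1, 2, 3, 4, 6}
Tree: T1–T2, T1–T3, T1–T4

A tree decomposition must satisfy three properties: every vertex lies in some bag; for every edge, both endpoints lie together in some bag; and for every vertex, the bags containing it form a connected subtree. Here edge (2,7) lies in no bag, so the decomposition is invalid.

No — edge (2,7) lies in no bag.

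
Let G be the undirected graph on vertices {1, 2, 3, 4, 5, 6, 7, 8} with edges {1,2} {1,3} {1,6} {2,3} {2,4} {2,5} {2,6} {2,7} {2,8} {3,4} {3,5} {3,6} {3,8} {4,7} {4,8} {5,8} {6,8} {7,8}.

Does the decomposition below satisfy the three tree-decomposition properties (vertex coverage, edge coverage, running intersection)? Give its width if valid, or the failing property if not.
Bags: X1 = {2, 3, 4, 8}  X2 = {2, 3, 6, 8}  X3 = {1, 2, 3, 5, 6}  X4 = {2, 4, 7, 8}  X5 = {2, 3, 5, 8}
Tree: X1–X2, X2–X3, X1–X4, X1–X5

A tree decomposition must satisfy three properties: every vertex lies in some bag; for every edge, both endpoints lie together in some bag; and for every vertex, the bags containing it form a connected subtree. Here bags containing vertex 5 are not connected in the tree, so the decomposition is invalid.

No — bags containing vertex 5 are not connected in the tree.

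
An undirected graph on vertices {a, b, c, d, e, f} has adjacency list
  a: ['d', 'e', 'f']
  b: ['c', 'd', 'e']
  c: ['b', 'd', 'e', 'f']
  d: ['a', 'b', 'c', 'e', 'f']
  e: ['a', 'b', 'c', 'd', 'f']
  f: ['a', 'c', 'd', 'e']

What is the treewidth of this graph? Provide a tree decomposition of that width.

Every bag has size at most 4, so the width is 4 − 1 = 3 and tw(G) ≤ 3. On the other hand G contains the 4-clique {c, d, e, f}. A clique must lie in a single bag of any decomposition, so no decomposition can have width below 3. The upper and lower bounds meet at 3, so that is the treewidth.

Treewidth 3.
One optimal decomposition is:
Bags: B1 = {b, c, d, e}  B2 = {c, d, e, f}  B3 = {a, d, e, f}
Tree: B1–B2, B2–B3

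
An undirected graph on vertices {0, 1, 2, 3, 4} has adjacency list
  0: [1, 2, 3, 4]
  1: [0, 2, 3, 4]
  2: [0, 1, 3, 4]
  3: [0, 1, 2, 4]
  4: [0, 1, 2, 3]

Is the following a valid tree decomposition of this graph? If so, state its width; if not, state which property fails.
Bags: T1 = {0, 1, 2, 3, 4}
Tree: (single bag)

Yes; width 4.

Vertex coverage: the bags together contain {0, 1, 2, 3, 4}, the full vertex set. Edge coverage: each edge of G has both endpoints in at least one bag. Running intersection: for every vertex, the bags containing it form a connected subtree. All three properties hold, so this is a valid tree decomposition of width max|bag| − 1 = 4, and hence tw(G) ≤ 4.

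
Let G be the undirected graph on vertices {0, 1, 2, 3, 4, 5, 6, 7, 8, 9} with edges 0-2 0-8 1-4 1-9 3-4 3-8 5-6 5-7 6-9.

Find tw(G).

1

A width-1 tree decomposition is:
Bags: B1 = {5, 7}  B2 = {5, 6}  B3 = {6, 9}  B4 = {1, 9}  B5 = {1, 4}  B6 = {3, 4}  B7 = {3, 8}  B8 = {0, 8}  B9 = {0, 2}
Tree: B1–B2, B2–B3, B3–B4, B4–B5, B5–B6, B6–B7, B7–B8, B8–B9
Every bag has size at most 2, so the width is 2 − 1 = 1 and tw(G) ≤ 1. Any graph with an edge has treewidth ≥ 1, and G has the edge 7–5. The upper and lower bounds meet at 1, so that is the treewidth.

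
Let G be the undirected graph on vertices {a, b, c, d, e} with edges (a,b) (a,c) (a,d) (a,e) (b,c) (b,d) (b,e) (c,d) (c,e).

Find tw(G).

A width-3 tree decomposition is:
Bags: B1 = {a, b, c, d}  B2 = {a, b, c, e}
Tree: B1–B2
Each bag holds 4 vertices, so the decomposition has width 3, which upper-bounds the treewidth. On the other hand G contains the 4-clique {a, b, c, d}. A clique must lie in a single bag of any decomposition, so no decomposition can have width below 3. The upper and lower bounds meet at 3, so that is the treewidth.

3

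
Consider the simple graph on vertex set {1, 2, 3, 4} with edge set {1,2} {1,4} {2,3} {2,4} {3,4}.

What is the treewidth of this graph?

A width-2 tree decomposition is:
Bags: B1 = {2, 3, 4}  B2 = {1, 2, 4}
Tree: B1–B2
Each bag holds 3 vertices, so the decomposition has width 2, which upper-bounds the treewidth. On the other hand G contains the 3-clique {1, 2, 4}. A clique must lie in a single bag of any decomposition, so no decomposition can have width below 2. The upper and lower bounds meet at 2, so that is the treewidth.

2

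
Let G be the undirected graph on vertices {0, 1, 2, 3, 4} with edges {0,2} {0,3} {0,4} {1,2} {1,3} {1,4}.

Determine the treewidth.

2

A width-2 tree decomposition is:
Bags: B1 = {0, 1, 4}  B2 = {0, 1, 3}  B3 = {0, 1, 2}
Tree: B1–B2, B2–B3
The largest bag has 3 vertices, giving width 2; this decomposition certifies tw(G) ≤ 2. The edges 4–0–3–1–4 form a cycle, so G is not a tree and its treewidth is at least 2. Therefore the treewidth is 2.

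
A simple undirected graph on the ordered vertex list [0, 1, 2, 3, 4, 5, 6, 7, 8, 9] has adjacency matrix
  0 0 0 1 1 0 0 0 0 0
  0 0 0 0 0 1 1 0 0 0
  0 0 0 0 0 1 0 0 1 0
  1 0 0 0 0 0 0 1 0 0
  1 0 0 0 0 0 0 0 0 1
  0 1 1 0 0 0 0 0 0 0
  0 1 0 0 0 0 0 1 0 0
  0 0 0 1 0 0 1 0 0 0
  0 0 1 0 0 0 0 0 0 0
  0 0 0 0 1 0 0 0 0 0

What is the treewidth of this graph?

1

A width-1 tree decomposition is:
Bags: B1 = {4, 9}  B2 = {0, 4}  B3 = {0, 3}  B4 = {3, 7}  B5 = {6, 7}  B6 = {1, 6}  B7 = {1, 5}  B8 = {2, 5}  B9 = {2, 8}
Tree: B1–B2, B2–B3, B3–B4, B4–B5, B5–B6, B6–B7, B7–B8, B8–B9
Each bag holds 2 vertices, so the decomposition has width 1, which upper-bounds the treewidth. Any graph with an edge has treewidth ≥ 1, and G has the edge 9–4. Hence tw(G) = 1 exactly.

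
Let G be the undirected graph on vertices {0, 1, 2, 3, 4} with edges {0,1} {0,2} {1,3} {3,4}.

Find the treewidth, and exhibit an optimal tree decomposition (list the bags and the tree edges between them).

Treewidth 1.
One optimal decomposition is:
Bags: B1 = {0, 1}  B2 = {1, 3}  B3 = {0, 2}  B4 = {3, 4}
Tree: B1–B2, B1–B3, B2–B4

The largest bag has 2 vertices, giving width 1; this decomposition certifies tw(G) ≤ 1. Any graph with an edge has treewidth ≥ 1, and G has the edge 0–1. Therefore the treewidth is 1.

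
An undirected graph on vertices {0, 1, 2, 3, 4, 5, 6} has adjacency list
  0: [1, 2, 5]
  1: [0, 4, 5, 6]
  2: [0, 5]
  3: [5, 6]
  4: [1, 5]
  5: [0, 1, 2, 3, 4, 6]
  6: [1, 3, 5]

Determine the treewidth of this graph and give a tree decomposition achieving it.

The largest bag has 3 vertices, giving width 2; this decomposition certifies tw(G) ≤ 2. On the other hand G contains the 3-clique {0, 1, 5}. A clique must lie in a single bag of any decomposition, so no decomposition can have width below 2. The upper and lower bounds meet at 2, so that is the treewidth.

Treewidth 2.
Bags: B1 = {1, 5, 6}  B2 = {1, 4, 5}  B3 = {3, 5, 6}  B4 = {0, 1, 5}  B5 = {0, 2, 5}
Tree: B1–B2, B1–B3, B2–B4, B4–B5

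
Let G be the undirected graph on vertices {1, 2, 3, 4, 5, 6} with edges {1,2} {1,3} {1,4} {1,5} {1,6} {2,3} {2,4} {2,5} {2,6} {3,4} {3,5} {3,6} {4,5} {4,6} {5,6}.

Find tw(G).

5

A width-5 tree decomposition is:
Bags: B1 = {1, 2, 3, 4, 5, 6}
Tree: (single bag)
A single bag containing all 6 vertices is trivially a valid decomposition of width 5. Conversely, {1, 2, 3, 4, 5, 6} is a clique of size 6, and the vertices of any clique must share a bag in every tree decomposition; so some bag has ≥ 6 vertices and tw(G) ≥ 5. Therefore the treewidth is 5.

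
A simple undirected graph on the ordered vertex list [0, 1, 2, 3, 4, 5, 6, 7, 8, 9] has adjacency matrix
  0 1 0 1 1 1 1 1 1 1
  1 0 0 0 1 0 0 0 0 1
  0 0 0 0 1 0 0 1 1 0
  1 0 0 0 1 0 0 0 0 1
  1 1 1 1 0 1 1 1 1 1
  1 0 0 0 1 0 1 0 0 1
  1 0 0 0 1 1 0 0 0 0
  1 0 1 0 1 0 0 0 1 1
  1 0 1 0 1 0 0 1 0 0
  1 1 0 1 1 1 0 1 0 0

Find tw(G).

A width-3 tree decomposition is:
Bags: B1 = {0, 3, 4, 9}  B2 = {0, 4, 7, 9}  B3 = {0, 4, 5, 9}  B4 = {0, 1, 4, 9}  B5 = {0, 4, 7, 8}  B6 = {0, 4, 5, 6}  B7 = {2, 4, 7, 8}
Tree: B1–B2, B1–B3, B2–B4, B2–B5, B3–B6, B5–B7
Every bag has size at most 4, so the width is 4 − 1 = 3 and tw(G) ≤ 3. On the other hand G contains the 4-clique {0, 4, 7, 8}. A clique must lie in a single bag of any decomposition, so no decomposition can have width below 3. Therefore the treewidth is 3.

3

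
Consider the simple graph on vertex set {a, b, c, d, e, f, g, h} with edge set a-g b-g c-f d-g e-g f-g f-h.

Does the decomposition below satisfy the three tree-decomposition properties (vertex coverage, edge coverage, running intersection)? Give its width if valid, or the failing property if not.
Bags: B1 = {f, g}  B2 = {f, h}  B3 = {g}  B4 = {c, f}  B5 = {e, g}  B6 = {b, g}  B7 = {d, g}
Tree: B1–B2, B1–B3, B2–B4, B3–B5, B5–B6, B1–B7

No — vertex a appears in no bag.

A tree decomposition must satisfy three properties: every vertex lies in some bag; for every edge, both endpoints lie together in some bag; and for every vertex, the bags containing it form a connected subtree. Here vertex a appears in no bag, so the decomposition is invalid.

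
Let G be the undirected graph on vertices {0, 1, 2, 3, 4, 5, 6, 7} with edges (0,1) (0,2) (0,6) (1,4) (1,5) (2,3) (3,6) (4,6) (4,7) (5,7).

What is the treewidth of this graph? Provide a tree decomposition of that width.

Treewidth 2.
Bags: B1 = {0, 2, 3}  B2 = {0, 3, 6}  B3 = {0, 1, 6}  B4 = {1, 4, 6}  B5 = {1, 4, 5}  B6 = {4, 5, 7}
Tree: B1–B2, B2–B3, B3–B4, B4–B5, B5–B6

Each bag holds 3 vertices, so the decomposition has width 2, which upper-bounds the treewidth. The edges 2–3–6–0–2 form a cycle, so G is not a tree and its treewidth is at least 2. Combining the bounds, tw(G) = 2.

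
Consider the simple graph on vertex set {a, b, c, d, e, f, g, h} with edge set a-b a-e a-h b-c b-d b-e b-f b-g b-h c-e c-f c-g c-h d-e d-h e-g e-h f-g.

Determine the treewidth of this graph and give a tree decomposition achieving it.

The largest bag has 4 vertices, giving width 3; this decomposition certifies tw(G) ≤ 3. Conversely, {b, c, e, g} is a clique of size 4, and the vertices of any clique must share a bag in every tree decomposition; so some bag has ≥ 4 vertices and tw(G) ≥ 3. Combining the bounds, tw(G) = 3.

Treewidth 3.
Bags: B1 = {a, b, e, h}  B2 = {b, c, e, h}  B3 = {b, d, e, h}  B4 = {b, c, e, g}  B5 = {b, c, f, g}
Tree: B1–B2, B2–B3, B2–B4, B4–B5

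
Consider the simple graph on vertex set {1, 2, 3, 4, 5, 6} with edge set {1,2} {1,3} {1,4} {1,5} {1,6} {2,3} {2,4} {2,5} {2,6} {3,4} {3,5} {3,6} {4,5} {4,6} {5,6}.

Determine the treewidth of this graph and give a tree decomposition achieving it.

Treewidth 5.
One such decomposition:
Bags: B1 = {1, 2, 3, 4, 5, 6}
Tree: (single bag)

With just one bag of size 6, the width is 6 − 1 = 5, so tw(G) ≤ 5. For the lower bound, the 6 vertices {1, 2, 3, 4, 5, 6} are pairwise adjacent, and any tree decomposition puts a clique entirely inside one bag — forcing width ≥ 5. Therefore the treewidth is 5.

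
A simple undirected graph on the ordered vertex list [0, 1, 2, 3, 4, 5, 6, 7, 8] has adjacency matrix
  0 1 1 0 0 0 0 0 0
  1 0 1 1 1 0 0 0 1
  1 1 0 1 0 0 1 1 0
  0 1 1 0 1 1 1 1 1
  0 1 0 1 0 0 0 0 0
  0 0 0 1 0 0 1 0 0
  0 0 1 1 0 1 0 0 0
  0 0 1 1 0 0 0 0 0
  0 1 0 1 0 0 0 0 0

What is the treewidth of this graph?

2

A width-2 tree decomposition is:
Bags: B1 = {1, 2, 3}  B2 = {2, 3, 6}  B3 = {2, 3, 7}  B4 = {1, 3, 4}  B5 = {1, 3, 8}  B6 = {0, 1, 2}  B7 = {3, 5, 6}
Tree: B1–B2, B2–B3, B1–B4, B4–B5, B1–B6, B2–B7
Every bag has size at most 3, so the width is 3 − 1 = 2 and tw(G) ≤ 2. For the lower bound, the 3 vertices {0, 1, 2} are pairwise adjacent, and any tree decomposition puts a clique entirely inside one bag — forcing width ≥ 2. Hence tw(G) = 2 exactly.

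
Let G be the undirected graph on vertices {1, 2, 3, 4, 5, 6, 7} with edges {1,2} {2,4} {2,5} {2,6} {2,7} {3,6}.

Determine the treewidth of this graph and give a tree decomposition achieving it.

Every bag has size at most 2, so the width is 2 − 1 = 1 and tw(G) ≤ 1. Any graph with an edge has treewidth ≥ 1, and G has the edge 3–6. Therefore the treewidth is 1.

Treewidth 1.
One optimal decomposition is:
Bags: B1 = {3, 6}  B2 = {2, 6}  B3 = {2, 7}  B4 = {2, 4}  B5 = {2, 5}  B6 = {1, 2}
Tree: B1–B2, B2–B3, B3–B4, B2–B5, B5–B6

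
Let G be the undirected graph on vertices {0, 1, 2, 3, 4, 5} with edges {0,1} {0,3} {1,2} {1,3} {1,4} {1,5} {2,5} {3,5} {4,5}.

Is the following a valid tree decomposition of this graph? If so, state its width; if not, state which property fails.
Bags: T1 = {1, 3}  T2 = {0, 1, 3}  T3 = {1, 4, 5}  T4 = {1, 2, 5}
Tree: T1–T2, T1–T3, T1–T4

No — edge (5,3) lies in no bag.

A tree decomposition must satisfy three properties: every vertex lies in some bag; for every edge, both endpoints lie together in some bag; and for every vertex, the bags containing it form a connected subtree. Here edge (5,3) lies in no bag, so the decomposition is invalid.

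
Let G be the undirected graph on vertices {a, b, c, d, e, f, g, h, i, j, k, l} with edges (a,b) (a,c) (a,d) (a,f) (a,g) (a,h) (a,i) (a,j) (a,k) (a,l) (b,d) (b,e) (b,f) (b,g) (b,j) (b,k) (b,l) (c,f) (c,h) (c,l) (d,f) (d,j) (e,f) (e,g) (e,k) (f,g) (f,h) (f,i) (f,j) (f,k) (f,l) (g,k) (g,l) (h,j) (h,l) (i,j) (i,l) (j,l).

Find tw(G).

4

A width-4 tree decomposition is:
Bags: B1 = {a, b, f, j, l}  B2 = {a, b, f, g, l}  B3 = {a, b, d, f, j}  B4 = {a, b, f, g, k}  B5 = {a, f, h, j, l}  B6 = {a, c, f, h, l}  B7 = {a, f, i, j, l}  B8 = {b, e, f, g, k}
Tree: B1–B2, B1–B3, B2–B4, B1–B5, B5–B6, B1–B7, B4–B8
Every bag has size at most 5, so the width is 5 − 1 = 4 and tw(G) ≤ 4. For the lower bound, the 5 vertices {b, e, f, g, k} are pairwise adjacent, and any tree decomposition puts a clique entirely inside one bag — forcing width ≥ 4. The upper and lower bounds meet at 4, so that is the treewidth.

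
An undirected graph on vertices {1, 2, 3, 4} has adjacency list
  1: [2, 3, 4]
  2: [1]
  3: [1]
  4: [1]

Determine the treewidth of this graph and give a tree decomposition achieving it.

Every bag has size at most 2, so the width is 2 − 1 = 1 and tw(G) ≤ 1. G has an edge, so its treewidth is at least 1. The upper and lower bounds meet at 1, so that is the treewidth.

Treewidth 1.
One optimal decomposition is:
Bags: B1 = {1, 4}  B2 = {1, 2}  B3 = {1, 3}
Tree: B1–B2, B2–B3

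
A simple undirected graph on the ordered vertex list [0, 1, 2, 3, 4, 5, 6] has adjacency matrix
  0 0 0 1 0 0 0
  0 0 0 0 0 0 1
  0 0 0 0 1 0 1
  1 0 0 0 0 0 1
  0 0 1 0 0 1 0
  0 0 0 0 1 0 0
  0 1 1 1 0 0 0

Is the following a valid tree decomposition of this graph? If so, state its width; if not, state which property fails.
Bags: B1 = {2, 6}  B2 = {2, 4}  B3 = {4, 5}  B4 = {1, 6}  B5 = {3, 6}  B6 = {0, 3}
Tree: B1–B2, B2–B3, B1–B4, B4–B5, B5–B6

Vertex coverage: the bags together contain {0, 1, 2, 3, 4, 5, 6}, the full vertex set. Edge coverage: each edge of G has both endpoints in at least one bag. Running intersection: for every vertex, the bags containing it form a connected subtree. All three properties hold, so this is a valid tree decomposition of width max|bag| − 1 = 1, and hence tw(G) ≤ 1.

Yes; width 1.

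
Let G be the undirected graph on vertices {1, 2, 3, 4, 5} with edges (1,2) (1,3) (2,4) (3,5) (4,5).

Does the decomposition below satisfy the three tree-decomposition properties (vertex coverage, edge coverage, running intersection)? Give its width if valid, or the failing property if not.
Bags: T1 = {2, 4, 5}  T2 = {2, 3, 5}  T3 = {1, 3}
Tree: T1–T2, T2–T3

A tree decomposition must satisfy three properties: every vertex lies in some bag; for every edge, both endpoints lie together in some bag; and for every vertex, the bags containing it form a connected subtree. Here edge (2,1) lies in no bag, so the decomposition is invalid.

No — edge (2,1) lies in no bag.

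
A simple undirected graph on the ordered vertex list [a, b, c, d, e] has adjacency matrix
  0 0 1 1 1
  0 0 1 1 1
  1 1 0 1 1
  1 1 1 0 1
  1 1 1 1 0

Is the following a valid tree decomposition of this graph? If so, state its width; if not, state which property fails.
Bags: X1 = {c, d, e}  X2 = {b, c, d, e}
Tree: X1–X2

A tree decomposition must satisfy three properties: every vertex lies in some bag; for every edge, both endpoints lie together in some bag; and for every vertex, the bags containing it form a connected subtree. Here vertex a appears in no bag, so the decomposition is invalid.

No — vertex a appears in no bag.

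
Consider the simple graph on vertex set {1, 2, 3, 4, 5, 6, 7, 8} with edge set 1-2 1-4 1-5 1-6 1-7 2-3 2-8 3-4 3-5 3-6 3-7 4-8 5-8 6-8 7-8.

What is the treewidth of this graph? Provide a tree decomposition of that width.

Treewidth 3.
Bags: B1 = {1, 3, 6, 8}  B2 = {1, 3, 5, 8}  B3 = {1, 3, 7, 8}  B4 = {1, 2, 3, 8}  B5 = {1, 3, 4, 8}
Tree: B1–B2, B2–B3, B3–B4, B4–B5

The largest bag has 4 vertices, giving width 3; this decomposition certifies tw(G) ≤ 3. For the lower bound: the 4 vertex sets {3,6}, {1,5}, {8}, {7} are disjoint, each induces a connected subgraph, and every pair is joined by at least one edge of G. Contracting each set to a single vertex therefore yields K_{4} as a minor, and since treewidth is minor-monotone, tw(G) ≥ tw(K_{4}) = 3. The upper and lower bounds meet at 3, so that is the treewidth.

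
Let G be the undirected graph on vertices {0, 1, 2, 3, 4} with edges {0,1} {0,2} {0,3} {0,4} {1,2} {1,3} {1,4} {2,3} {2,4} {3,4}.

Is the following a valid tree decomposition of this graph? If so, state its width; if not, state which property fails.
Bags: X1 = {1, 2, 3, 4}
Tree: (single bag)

A tree decomposition must satisfy three properties: every vertex lies in some bag; for every edge, both endpoints lie together in some bag; and for every vertex, the bags containing it form a connected subtree. Here vertex 0 appears in no bag, so the decomposition is invalid.

No — vertex 0 appears in no bag.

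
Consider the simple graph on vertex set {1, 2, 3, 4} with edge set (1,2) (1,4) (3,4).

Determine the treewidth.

A width-1 tree decomposition is:
Bags: B1 = {3, 4}  B2 = {1, 4}  B3 = {1, 2}
Tree: B1–B2, B2–B3
Each bag holds 2 vertices, so the decomposition has width 1, which upper-bounds the treewidth. Any graph with an edge has treewidth ≥ 1, and G has the edge 3–4. Therefore the treewidth is 1.

1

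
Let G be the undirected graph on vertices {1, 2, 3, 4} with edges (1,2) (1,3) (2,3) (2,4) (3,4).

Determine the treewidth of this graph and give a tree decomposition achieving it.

Treewidth 2.
One such decomposition:
Bags: B1 = {1, 2, 3}  B2 = {2, 3, 4}
Tree: B1–B2

Each bag holds 3 vertices, so the decomposition has width 2, which upper-bounds the treewidth. On the other hand G contains the 3-clique {1, 2, 3}. A clique must lie in a single bag of any decomposition, so no decomposition can have width below 2. The upper and lower bounds meet at 2, so that is the treewidth.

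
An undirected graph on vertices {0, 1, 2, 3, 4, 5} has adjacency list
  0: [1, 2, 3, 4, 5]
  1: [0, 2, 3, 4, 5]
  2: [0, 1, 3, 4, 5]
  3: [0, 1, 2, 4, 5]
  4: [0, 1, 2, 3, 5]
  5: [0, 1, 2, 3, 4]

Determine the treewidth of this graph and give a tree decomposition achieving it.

Treewidth 5.
One such decomposition:
Bags: B1 = {0, 1, 2, 3, 4, 5}
Tree: (single bag)

With just one bag of size 6, the width is 6 − 1 = 5, so tw(G) ≤ 5. On the other hand G contains the 6-clique {0, 1, 2, 3, 4, 5}. A clique must lie in a single bag of any decomposition, so no decomposition can have width below 5. Therefore the treewidth is 5.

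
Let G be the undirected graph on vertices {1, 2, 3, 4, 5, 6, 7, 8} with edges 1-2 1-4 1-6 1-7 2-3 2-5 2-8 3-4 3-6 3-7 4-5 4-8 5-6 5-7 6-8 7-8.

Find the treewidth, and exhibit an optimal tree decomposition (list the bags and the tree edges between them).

Treewidth 4.
One such decomposition:
Bags: B1 = {1, 3, 4, 5, 8}  B2 = {1, 3, 5, 7, 8}  B3 = {1, 2, 3, 5, 8}  B4 = {1, 3, 5, 6, 8}
Tree: B1–B2, B2–B3, B3–B4

Every bag has size at most 5, so the width is 5 − 1 = 4 and tw(G) ≤ 4. For the lower bound: the 5 vertex sets {3,4}, {7,8}, {1,2}, {5}, {6} are disjoint, each induces a connected subgraph, and every pair is joined by at least one edge of G. Contracting each set to a single vertex therefore yields K_{5} as a minor, and since treewidth is minor-monotone, tw(G) ≥ tw(K_{5}) = 4. Hence tw(G) = 4 exactly.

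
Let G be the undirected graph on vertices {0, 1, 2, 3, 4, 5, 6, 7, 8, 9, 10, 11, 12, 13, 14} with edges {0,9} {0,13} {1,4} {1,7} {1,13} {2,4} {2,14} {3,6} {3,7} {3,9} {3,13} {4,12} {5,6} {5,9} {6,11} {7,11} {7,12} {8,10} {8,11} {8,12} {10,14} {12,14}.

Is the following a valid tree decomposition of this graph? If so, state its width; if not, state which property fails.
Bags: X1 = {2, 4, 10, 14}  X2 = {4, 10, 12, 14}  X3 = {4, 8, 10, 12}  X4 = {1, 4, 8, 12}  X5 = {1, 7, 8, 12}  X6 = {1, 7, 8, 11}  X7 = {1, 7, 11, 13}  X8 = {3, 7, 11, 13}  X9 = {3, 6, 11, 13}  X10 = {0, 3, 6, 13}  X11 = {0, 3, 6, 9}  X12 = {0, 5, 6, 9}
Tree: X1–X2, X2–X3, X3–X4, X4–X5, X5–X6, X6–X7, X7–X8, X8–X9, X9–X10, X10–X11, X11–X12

Yes; width 3.

Every vertex of G appears in some bag (union = {0, 1, 2, 3, 4, 5, 6, 7, 8, 9, 10, 11, 12, 13, 14}); every edge is covered by a bag; and for each vertex v the set of bags containing v is connected in the bag tree. The decomposition is therefore valid. The largest bag has 4 vertices, so the width is 3.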